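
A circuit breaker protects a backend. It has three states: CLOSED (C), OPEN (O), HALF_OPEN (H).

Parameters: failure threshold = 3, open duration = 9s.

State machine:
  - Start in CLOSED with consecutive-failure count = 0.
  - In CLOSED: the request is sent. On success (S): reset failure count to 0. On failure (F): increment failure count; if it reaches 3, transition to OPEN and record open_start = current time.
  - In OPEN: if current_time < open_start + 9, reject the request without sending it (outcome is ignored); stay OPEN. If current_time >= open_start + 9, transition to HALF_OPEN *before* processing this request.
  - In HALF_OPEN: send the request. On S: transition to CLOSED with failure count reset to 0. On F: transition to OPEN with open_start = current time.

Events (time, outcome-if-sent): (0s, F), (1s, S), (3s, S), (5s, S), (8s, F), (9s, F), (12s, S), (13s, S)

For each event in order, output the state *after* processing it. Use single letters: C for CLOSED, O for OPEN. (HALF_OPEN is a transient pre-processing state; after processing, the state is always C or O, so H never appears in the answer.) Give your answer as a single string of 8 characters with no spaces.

State after each event:
  event#1 t=0s outcome=F: state=CLOSED
  event#2 t=1s outcome=S: state=CLOSED
  event#3 t=3s outcome=S: state=CLOSED
  event#4 t=5s outcome=S: state=CLOSED
  event#5 t=8s outcome=F: state=CLOSED
  event#6 t=9s outcome=F: state=CLOSED
  event#7 t=12s outcome=S: state=CLOSED
  event#8 t=13s outcome=S: state=CLOSED

Answer: CCCCCCCC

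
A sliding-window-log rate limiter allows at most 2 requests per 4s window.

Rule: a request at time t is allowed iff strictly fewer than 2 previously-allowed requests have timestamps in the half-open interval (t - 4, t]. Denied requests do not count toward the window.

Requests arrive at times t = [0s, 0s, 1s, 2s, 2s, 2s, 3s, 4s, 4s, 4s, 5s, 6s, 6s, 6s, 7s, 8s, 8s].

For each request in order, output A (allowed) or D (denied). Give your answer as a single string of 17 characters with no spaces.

Answer: AADDDDDAADDDDDDAA

Derivation:
Tracking allowed requests in the window:
  req#1 t=0s: ALLOW
  req#2 t=0s: ALLOW
  req#3 t=1s: DENY
  req#4 t=2s: DENY
  req#5 t=2s: DENY
  req#6 t=2s: DENY
  req#7 t=3s: DENY
  req#8 t=4s: ALLOW
  req#9 t=4s: ALLOW
  req#10 t=4s: DENY
  req#11 t=5s: DENY
  req#12 t=6s: DENY
  req#13 t=6s: DENY
  req#14 t=6s: DENY
  req#15 t=7s: DENY
  req#16 t=8s: ALLOW
  req#17 t=8s: ALLOW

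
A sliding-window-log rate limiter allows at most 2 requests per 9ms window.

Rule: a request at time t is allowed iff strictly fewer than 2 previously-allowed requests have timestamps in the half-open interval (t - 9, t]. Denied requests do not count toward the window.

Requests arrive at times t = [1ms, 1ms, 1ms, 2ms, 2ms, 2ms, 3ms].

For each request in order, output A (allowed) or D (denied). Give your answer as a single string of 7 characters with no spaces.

Tracking allowed requests in the window:
  req#1 t=1ms: ALLOW
  req#2 t=1ms: ALLOW
  req#3 t=1ms: DENY
  req#4 t=2ms: DENY
  req#5 t=2ms: DENY
  req#6 t=2ms: DENY
  req#7 t=3ms: DENY

Answer: AADDDDD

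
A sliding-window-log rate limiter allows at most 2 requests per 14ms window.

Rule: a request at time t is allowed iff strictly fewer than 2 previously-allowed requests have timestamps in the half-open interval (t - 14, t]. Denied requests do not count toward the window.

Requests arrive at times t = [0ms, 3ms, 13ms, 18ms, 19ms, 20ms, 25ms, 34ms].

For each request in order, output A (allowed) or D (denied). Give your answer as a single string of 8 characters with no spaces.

Answer: AADAADDA

Derivation:
Tracking allowed requests in the window:
  req#1 t=0ms: ALLOW
  req#2 t=3ms: ALLOW
  req#3 t=13ms: DENY
  req#4 t=18ms: ALLOW
  req#5 t=19ms: ALLOW
  req#6 t=20ms: DENY
  req#7 t=25ms: DENY
  req#8 t=34ms: ALLOW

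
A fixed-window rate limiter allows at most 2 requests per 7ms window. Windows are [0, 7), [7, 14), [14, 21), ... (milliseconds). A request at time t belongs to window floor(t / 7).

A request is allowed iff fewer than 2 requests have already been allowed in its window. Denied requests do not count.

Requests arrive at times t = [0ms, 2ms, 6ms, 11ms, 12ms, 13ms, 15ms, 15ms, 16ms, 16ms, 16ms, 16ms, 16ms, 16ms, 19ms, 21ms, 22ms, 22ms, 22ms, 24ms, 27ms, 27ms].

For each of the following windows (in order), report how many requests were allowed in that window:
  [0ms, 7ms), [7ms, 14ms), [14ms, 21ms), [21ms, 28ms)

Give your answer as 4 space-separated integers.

Answer: 2 2 2 2

Derivation:
Processing requests:
  req#1 t=0ms (window 0): ALLOW
  req#2 t=2ms (window 0): ALLOW
  req#3 t=6ms (window 0): DENY
  req#4 t=11ms (window 1): ALLOW
  req#5 t=12ms (window 1): ALLOW
  req#6 t=13ms (window 1): DENY
  req#7 t=15ms (window 2): ALLOW
  req#8 t=15ms (window 2): ALLOW
  req#9 t=16ms (window 2): DENY
  req#10 t=16ms (window 2): DENY
  req#11 t=16ms (window 2): DENY
  req#12 t=16ms (window 2): DENY
  req#13 t=16ms (window 2): DENY
  req#14 t=16ms (window 2): DENY
  req#15 t=19ms (window 2): DENY
  req#16 t=21ms (window 3): ALLOW
  req#17 t=22ms (window 3): ALLOW
  req#18 t=22ms (window 3): DENY
  req#19 t=22ms (window 3): DENY
  req#20 t=24ms (window 3): DENY
  req#21 t=27ms (window 3): DENY
  req#22 t=27ms (window 3): DENY

Allowed counts by window: 2 2 2 2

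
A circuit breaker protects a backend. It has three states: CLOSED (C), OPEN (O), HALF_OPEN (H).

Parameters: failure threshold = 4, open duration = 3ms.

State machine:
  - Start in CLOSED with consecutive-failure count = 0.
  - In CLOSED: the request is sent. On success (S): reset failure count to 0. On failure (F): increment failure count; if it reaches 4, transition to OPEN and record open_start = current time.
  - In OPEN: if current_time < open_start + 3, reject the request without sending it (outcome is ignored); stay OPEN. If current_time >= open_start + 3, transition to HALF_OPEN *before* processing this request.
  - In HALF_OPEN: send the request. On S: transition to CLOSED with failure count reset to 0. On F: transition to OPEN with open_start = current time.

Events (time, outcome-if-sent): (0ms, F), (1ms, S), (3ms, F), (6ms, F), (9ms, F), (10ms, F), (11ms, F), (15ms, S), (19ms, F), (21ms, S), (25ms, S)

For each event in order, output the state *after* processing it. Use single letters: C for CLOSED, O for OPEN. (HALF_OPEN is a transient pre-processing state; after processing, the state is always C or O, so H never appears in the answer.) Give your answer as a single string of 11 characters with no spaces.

State after each event:
  event#1 t=0ms outcome=F: state=CLOSED
  event#2 t=1ms outcome=S: state=CLOSED
  event#3 t=3ms outcome=F: state=CLOSED
  event#4 t=6ms outcome=F: state=CLOSED
  event#5 t=9ms outcome=F: state=CLOSED
  event#6 t=10ms outcome=F: state=OPEN
  event#7 t=11ms outcome=F: state=OPEN
  event#8 t=15ms outcome=S: state=CLOSED
  event#9 t=19ms outcome=F: state=CLOSED
  event#10 t=21ms outcome=S: state=CLOSED
  event#11 t=25ms outcome=S: state=CLOSED

Answer: CCCCCOOCCCC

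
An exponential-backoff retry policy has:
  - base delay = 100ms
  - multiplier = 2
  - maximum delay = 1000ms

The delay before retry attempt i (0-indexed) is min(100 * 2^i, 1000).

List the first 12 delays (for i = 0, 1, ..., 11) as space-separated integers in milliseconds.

Computing each delay:
  i=0: min(100*2^0, 1000) = 100
  i=1: min(100*2^1, 1000) = 200
  i=2: min(100*2^2, 1000) = 400
  i=3: min(100*2^3, 1000) = 800
  i=4: min(100*2^4, 1000) = 1000
  i=5: min(100*2^5, 1000) = 1000
  i=6: min(100*2^6, 1000) = 1000
  i=7: min(100*2^7, 1000) = 1000
  i=8: min(100*2^8, 1000) = 1000
  i=9: min(100*2^9, 1000) = 1000
  i=10: min(100*2^10, 1000) = 1000
  i=11: min(100*2^11, 1000) = 1000

Answer: 100 200 400 800 1000 1000 1000 1000 1000 1000 1000 1000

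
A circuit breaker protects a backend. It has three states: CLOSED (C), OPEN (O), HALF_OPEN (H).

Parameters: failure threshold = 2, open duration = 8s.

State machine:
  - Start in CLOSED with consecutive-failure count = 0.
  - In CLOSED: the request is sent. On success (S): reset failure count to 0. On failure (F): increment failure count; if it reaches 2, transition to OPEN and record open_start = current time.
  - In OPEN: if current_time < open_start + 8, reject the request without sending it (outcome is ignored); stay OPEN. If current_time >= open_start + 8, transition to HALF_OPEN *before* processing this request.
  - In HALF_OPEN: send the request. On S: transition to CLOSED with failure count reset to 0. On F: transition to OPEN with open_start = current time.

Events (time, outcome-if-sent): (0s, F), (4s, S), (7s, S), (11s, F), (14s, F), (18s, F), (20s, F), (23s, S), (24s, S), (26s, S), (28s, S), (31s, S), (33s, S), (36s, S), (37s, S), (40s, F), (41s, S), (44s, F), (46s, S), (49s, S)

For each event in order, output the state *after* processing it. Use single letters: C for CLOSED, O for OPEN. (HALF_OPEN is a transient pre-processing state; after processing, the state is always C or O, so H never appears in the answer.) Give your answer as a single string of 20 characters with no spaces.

State after each event:
  event#1 t=0s outcome=F: state=CLOSED
  event#2 t=4s outcome=S: state=CLOSED
  event#3 t=7s outcome=S: state=CLOSED
  event#4 t=11s outcome=F: state=CLOSED
  event#5 t=14s outcome=F: state=OPEN
  event#6 t=18s outcome=F: state=OPEN
  event#7 t=20s outcome=F: state=OPEN
  event#8 t=23s outcome=S: state=CLOSED
  event#9 t=24s outcome=S: state=CLOSED
  event#10 t=26s outcome=S: state=CLOSED
  event#11 t=28s outcome=S: state=CLOSED
  event#12 t=31s outcome=S: state=CLOSED
  event#13 t=33s outcome=S: state=CLOSED
  event#14 t=36s outcome=S: state=CLOSED
  event#15 t=37s outcome=S: state=CLOSED
  event#16 t=40s outcome=F: state=CLOSED
  event#17 t=41s outcome=S: state=CLOSED
  event#18 t=44s outcome=F: state=CLOSED
  event#19 t=46s outcome=S: state=CLOSED
  event#20 t=49s outcome=S: state=CLOSED

Answer: CCCCOOOCCCCCCCCCCCCC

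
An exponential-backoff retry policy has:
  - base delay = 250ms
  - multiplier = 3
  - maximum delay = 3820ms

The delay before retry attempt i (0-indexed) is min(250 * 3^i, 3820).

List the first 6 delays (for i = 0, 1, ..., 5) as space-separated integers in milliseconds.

Computing each delay:
  i=0: min(250*3^0, 3820) = 250
  i=1: min(250*3^1, 3820) = 750
  i=2: min(250*3^2, 3820) = 2250
  i=3: min(250*3^3, 3820) = 3820
  i=4: min(250*3^4, 3820) = 3820
  i=5: min(250*3^5, 3820) = 3820

Answer: 250 750 2250 3820 3820 3820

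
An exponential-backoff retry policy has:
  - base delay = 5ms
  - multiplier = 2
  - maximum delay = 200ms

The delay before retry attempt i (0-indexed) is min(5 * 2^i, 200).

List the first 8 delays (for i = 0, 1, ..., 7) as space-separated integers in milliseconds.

Computing each delay:
  i=0: min(5*2^0, 200) = 5
  i=1: min(5*2^1, 200) = 10
  i=2: min(5*2^2, 200) = 20
  i=3: min(5*2^3, 200) = 40
  i=4: min(5*2^4, 200) = 80
  i=5: min(5*2^5, 200) = 160
  i=6: min(5*2^6, 200) = 200
  i=7: min(5*2^7, 200) = 200

Answer: 5 10 20 40 80 160 200 200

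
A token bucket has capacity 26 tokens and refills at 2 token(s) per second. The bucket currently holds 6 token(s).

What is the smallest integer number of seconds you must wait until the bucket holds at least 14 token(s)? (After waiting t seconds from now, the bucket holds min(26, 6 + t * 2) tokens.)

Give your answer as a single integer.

Need 6 + t * 2 >= 14, so t >= 8/2.
Smallest integer t = ceil(8/2) = 4.

Answer: 4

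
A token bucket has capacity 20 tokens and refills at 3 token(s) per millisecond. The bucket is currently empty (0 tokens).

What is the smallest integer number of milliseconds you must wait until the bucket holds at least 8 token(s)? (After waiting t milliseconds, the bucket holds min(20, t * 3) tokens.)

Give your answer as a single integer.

Answer: 3

Derivation:
Need t * 3 >= 8, so t >= 8/3.
Smallest integer t = ceil(8/3) = 3.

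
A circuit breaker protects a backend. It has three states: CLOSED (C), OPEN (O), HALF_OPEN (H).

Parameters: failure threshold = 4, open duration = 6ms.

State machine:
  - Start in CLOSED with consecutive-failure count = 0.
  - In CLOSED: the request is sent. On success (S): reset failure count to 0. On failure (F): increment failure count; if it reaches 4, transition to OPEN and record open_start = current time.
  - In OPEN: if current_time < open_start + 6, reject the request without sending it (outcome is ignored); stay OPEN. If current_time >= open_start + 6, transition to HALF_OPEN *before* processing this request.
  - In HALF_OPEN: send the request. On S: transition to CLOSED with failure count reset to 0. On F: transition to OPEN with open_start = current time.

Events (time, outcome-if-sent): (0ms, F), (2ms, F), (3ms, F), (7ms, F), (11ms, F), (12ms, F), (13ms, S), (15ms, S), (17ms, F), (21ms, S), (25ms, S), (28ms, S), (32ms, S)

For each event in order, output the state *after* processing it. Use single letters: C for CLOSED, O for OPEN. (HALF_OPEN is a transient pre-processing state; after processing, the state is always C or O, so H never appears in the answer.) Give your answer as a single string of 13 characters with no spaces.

Answer: CCCOOOCCCCCCC

Derivation:
State after each event:
  event#1 t=0ms outcome=F: state=CLOSED
  event#2 t=2ms outcome=F: state=CLOSED
  event#3 t=3ms outcome=F: state=CLOSED
  event#4 t=7ms outcome=F: state=OPEN
  event#5 t=11ms outcome=F: state=OPEN
  event#6 t=12ms outcome=F: state=OPEN
  event#7 t=13ms outcome=S: state=CLOSED
  event#8 t=15ms outcome=S: state=CLOSED
  event#9 t=17ms outcome=F: state=CLOSED
  event#10 t=21ms outcome=S: state=CLOSED
  event#11 t=25ms outcome=S: state=CLOSED
  event#12 t=28ms outcome=S: state=CLOSED
  event#13 t=32ms outcome=S: state=CLOSED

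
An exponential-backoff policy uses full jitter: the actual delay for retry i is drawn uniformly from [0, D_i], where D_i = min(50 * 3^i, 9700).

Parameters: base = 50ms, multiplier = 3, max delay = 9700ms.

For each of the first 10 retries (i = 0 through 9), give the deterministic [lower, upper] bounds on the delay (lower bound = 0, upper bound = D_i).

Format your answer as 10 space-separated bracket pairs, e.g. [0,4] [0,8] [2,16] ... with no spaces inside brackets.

Answer: [0,50] [0,150] [0,450] [0,1350] [0,4050] [0,9700] [0,9700] [0,9700] [0,9700] [0,9700]

Derivation:
Computing bounds per retry:
  i=0: D_i=min(50*3^0,9700)=50, bounds=[0,50]
  i=1: D_i=min(50*3^1,9700)=150, bounds=[0,150]
  i=2: D_i=min(50*3^2,9700)=450, bounds=[0,450]
  i=3: D_i=min(50*3^3,9700)=1350, bounds=[0,1350]
  i=4: D_i=min(50*3^4,9700)=4050, bounds=[0,4050]
  i=5: D_i=min(50*3^5,9700)=9700, bounds=[0,9700]
  i=6: D_i=min(50*3^6,9700)=9700, bounds=[0,9700]
  i=7: D_i=min(50*3^7,9700)=9700, bounds=[0,9700]
  i=8: D_i=min(50*3^8,9700)=9700, bounds=[0,9700]
  i=9: D_i=min(50*3^9,9700)=9700, bounds=[0,9700]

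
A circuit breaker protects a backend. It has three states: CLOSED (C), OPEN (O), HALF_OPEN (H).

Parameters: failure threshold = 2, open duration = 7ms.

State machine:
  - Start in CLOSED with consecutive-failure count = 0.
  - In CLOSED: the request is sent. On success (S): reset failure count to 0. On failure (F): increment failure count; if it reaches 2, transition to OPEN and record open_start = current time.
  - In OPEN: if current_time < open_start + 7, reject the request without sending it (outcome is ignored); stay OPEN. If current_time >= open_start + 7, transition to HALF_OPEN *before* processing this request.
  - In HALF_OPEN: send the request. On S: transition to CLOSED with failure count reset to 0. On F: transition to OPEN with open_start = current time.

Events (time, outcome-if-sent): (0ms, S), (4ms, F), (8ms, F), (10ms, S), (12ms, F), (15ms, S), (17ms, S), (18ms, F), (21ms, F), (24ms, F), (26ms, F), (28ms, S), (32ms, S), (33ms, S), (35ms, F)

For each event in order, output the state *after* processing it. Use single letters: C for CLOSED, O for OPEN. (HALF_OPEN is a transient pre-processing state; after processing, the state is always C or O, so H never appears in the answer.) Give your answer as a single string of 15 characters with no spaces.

Answer: CCOOOCCCOOOCCCC

Derivation:
State after each event:
  event#1 t=0ms outcome=S: state=CLOSED
  event#2 t=4ms outcome=F: state=CLOSED
  event#3 t=8ms outcome=F: state=OPEN
  event#4 t=10ms outcome=S: state=OPEN
  event#5 t=12ms outcome=F: state=OPEN
  event#6 t=15ms outcome=S: state=CLOSED
  event#7 t=17ms outcome=S: state=CLOSED
  event#8 t=18ms outcome=F: state=CLOSED
  event#9 t=21ms outcome=F: state=OPEN
  event#10 t=24ms outcome=F: state=OPEN
  event#11 t=26ms outcome=F: state=OPEN
  event#12 t=28ms outcome=S: state=CLOSED
  event#13 t=32ms outcome=S: state=CLOSED
  event#14 t=33ms outcome=S: state=CLOSED
  event#15 t=35ms outcome=F: state=CLOSED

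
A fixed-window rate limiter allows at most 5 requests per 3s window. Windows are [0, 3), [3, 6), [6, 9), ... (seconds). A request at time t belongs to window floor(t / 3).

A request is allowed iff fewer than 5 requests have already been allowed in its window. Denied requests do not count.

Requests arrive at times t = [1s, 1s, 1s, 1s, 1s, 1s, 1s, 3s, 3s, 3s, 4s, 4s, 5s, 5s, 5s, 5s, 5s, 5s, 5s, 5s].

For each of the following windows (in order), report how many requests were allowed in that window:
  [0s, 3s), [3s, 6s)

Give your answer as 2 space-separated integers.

Processing requests:
  req#1 t=1s (window 0): ALLOW
  req#2 t=1s (window 0): ALLOW
  req#3 t=1s (window 0): ALLOW
  req#4 t=1s (window 0): ALLOW
  req#5 t=1s (window 0): ALLOW
  req#6 t=1s (window 0): DENY
  req#7 t=1s (window 0): DENY
  req#8 t=3s (window 1): ALLOW
  req#9 t=3s (window 1): ALLOW
  req#10 t=3s (window 1): ALLOW
  req#11 t=4s (window 1): ALLOW
  req#12 t=4s (window 1): ALLOW
  req#13 t=5s (window 1): DENY
  req#14 t=5s (window 1): DENY
  req#15 t=5s (window 1): DENY
  req#16 t=5s (window 1): DENY
  req#17 t=5s (window 1): DENY
  req#18 t=5s (window 1): DENY
  req#19 t=5s (window 1): DENY
  req#20 t=5s (window 1): DENY

Allowed counts by window: 5 5

Answer: 5 5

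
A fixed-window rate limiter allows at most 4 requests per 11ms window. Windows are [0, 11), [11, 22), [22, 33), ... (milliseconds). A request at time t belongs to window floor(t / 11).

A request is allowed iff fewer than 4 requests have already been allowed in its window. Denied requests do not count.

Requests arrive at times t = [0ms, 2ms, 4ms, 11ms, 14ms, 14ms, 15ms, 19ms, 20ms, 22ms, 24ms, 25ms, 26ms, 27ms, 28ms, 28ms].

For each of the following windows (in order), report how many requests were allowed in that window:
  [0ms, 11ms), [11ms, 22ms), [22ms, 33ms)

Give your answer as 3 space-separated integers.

Answer: 3 4 4

Derivation:
Processing requests:
  req#1 t=0ms (window 0): ALLOW
  req#2 t=2ms (window 0): ALLOW
  req#3 t=4ms (window 0): ALLOW
  req#4 t=11ms (window 1): ALLOW
  req#5 t=14ms (window 1): ALLOW
  req#6 t=14ms (window 1): ALLOW
  req#7 t=15ms (window 1): ALLOW
  req#8 t=19ms (window 1): DENY
  req#9 t=20ms (window 1): DENY
  req#10 t=22ms (window 2): ALLOW
  req#11 t=24ms (window 2): ALLOW
  req#12 t=25ms (window 2): ALLOW
  req#13 t=26ms (window 2): ALLOW
  req#14 t=27ms (window 2): DENY
  req#15 t=28ms (window 2): DENY
  req#16 t=28ms (window 2): DENY

Allowed counts by window: 3 4 4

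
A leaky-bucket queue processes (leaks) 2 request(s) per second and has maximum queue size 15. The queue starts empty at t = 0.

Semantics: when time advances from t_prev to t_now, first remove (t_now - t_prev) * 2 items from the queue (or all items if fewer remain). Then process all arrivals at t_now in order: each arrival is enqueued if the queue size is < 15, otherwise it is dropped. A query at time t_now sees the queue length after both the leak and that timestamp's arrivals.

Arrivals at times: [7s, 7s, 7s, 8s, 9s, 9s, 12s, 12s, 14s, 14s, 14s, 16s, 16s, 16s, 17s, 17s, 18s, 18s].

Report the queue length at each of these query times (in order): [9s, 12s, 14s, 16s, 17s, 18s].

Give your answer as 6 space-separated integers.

Answer: 2 2 3 3 3 3

Derivation:
Queue lengths at query times:
  query t=9s: backlog = 2
  query t=12s: backlog = 2
  query t=14s: backlog = 3
  query t=16s: backlog = 3
  query t=17s: backlog = 3
  query t=18s: backlog = 3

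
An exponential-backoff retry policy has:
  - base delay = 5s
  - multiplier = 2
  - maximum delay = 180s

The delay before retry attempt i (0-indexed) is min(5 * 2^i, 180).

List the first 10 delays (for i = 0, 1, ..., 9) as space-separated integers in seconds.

Answer: 5 10 20 40 80 160 180 180 180 180

Derivation:
Computing each delay:
  i=0: min(5*2^0, 180) = 5
  i=1: min(5*2^1, 180) = 10
  i=2: min(5*2^2, 180) = 20
  i=3: min(5*2^3, 180) = 40
  i=4: min(5*2^4, 180) = 80
  i=5: min(5*2^5, 180) = 160
  i=6: min(5*2^6, 180) = 180
  i=7: min(5*2^7, 180) = 180
  i=8: min(5*2^8, 180) = 180
  i=9: min(5*2^9, 180) = 180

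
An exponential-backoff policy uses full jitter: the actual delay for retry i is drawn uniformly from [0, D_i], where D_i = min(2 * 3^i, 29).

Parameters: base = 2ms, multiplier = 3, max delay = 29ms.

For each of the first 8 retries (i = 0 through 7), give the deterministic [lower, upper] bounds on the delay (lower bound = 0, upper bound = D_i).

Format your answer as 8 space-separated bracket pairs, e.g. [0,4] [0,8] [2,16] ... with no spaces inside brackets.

Computing bounds per retry:
  i=0: D_i=min(2*3^0,29)=2, bounds=[0,2]
  i=1: D_i=min(2*3^1,29)=6, bounds=[0,6]
  i=2: D_i=min(2*3^2,29)=18, bounds=[0,18]
  i=3: D_i=min(2*3^3,29)=29, bounds=[0,29]
  i=4: D_i=min(2*3^4,29)=29, bounds=[0,29]
  i=5: D_i=min(2*3^5,29)=29, bounds=[0,29]
  i=6: D_i=min(2*3^6,29)=29, bounds=[0,29]
  i=7: D_i=min(2*3^7,29)=29, bounds=[0,29]

Answer: [0,2] [0,6] [0,18] [0,29] [0,29] [0,29] [0,29] [0,29]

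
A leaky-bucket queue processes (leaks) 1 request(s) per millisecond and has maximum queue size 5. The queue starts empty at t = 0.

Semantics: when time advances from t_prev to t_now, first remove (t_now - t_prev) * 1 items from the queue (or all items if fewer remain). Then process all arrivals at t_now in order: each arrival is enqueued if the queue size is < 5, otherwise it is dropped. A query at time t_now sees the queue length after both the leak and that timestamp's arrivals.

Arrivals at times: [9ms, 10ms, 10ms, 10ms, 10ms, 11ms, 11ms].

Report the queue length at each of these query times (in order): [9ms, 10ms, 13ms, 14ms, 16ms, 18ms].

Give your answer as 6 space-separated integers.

Queue lengths at query times:
  query t=9ms: backlog = 1
  query t=10ms: backlog = 4
  query t=13ms: backlog = 3
  query t=14ms: backlog = 2
  query t=16ms: backlog = 0
  query t=18ms: backlog = 0

Answer: 1 4 3 2 0 0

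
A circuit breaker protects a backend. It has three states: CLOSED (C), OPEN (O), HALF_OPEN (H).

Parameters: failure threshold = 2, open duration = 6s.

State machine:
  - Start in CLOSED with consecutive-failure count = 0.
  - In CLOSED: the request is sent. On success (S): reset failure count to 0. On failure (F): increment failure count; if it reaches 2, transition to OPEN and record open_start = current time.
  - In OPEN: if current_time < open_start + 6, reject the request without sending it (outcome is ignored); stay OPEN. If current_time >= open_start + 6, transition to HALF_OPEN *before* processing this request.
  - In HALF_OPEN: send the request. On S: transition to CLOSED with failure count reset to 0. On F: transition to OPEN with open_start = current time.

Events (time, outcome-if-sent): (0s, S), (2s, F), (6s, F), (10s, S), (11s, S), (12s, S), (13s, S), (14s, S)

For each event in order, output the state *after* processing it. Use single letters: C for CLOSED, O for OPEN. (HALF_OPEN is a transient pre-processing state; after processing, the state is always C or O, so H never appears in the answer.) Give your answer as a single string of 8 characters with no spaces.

Answer: CCOOOCCC

Derivation:
State after each event:
  event#1 t=0s outcome=S: state=CLOSED
  event#2 t=2s outcome=F: state=CLOSED
  event#3 t=6s outcome=F: state=OPEN
  event#4 t=10s outcome=S: state=OPEN
  event#5 t=11s outcome=S: state=OPEN
  event#6 t=12s outcome=S: state=CLOSED
  event#7 t=13s outcome=S: state=CLOSED
  event#8 t=14s outcome=S: state=CLOSED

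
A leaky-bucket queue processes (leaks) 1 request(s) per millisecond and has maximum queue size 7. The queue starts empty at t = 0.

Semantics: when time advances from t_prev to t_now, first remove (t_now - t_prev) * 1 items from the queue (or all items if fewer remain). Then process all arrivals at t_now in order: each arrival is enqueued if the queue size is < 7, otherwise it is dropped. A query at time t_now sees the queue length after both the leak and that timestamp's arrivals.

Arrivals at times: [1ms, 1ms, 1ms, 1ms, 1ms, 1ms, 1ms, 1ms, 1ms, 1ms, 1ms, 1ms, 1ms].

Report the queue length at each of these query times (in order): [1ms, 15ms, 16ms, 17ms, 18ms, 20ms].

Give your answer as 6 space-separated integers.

Answer: 7 0 0 0 0 0

Derivation:
Queue lengths at query times:
  query t=1ms: backlog = 7
  query t=15ms: backlog = 0
  query t=16ms: backlog = 0
  query t=17ms: backlog = 0
  query t=18ms: backlog = 0
  query t=20ms: backlog = 0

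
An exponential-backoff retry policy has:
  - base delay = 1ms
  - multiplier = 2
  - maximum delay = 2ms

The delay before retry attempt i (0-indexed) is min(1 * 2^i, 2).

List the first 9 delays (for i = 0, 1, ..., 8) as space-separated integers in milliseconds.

Computing each delay:
  i=0: min(1*2^0, 2) = 1
  i=1: min(1*2^1, 2) = 2
  i=2: min(1*2^2, 2) = 2
  i=3: min(1*2^3, 2) = 2
  i=4: min(1*2^4, 2) = 2
  i=5: min(1*2^5, 2) = 2
  i=6: min(1*2^6, 2) = 2
  i=7: min(1*2^7, 2) = 2
  i=8: min(1*2^8, 2) = 2

Answer: 1 2 2 2 2 2 2 2 2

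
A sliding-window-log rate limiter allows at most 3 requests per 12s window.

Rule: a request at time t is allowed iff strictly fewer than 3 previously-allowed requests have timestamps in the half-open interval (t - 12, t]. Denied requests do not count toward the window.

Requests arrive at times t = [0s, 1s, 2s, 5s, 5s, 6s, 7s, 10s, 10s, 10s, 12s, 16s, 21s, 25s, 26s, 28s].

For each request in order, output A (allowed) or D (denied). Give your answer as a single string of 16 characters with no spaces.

Tracking allowed requests in the window:
  req#1 t=0s: ALLOW
  req#2 t=1s: ALLOW
  req#3 t=2s: ALLOW
  req#4 t=5s: DENY
  req#5 t=5s: DENY
  req#6 t=6s: DENY
  req#7 t=7s: DENY
  req#8 t=10s: DENY
  req#9 t=10s: DENY
  req#10 t=10s: DENY
  req#11 t=12s: ALLOW
  req#12 t=16s: ALLOW
  req#13 t=21s: ALLOW
  req#14 t=25s: ALLOW
  req#15 t=26s: DENY
  req#16 t=28s: ALLOW

Answer: AAADDDDDDDAAAADA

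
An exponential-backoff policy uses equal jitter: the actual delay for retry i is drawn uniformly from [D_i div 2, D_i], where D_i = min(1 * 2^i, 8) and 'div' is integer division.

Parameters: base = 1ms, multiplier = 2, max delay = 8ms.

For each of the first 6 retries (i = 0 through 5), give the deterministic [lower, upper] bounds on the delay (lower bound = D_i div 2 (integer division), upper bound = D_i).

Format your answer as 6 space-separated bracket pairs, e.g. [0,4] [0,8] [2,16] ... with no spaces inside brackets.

Computing bounds per retry:
  i=0: D_i=min(1*2^0,8)=1, bounds=[0,1]
  i=1: D_i=min(1*2^1,8)=2, bounds=[1,2]
  i=2: D_i=min(1*2^2,8)=4, bounds=[2,4]
  i=3: D_i=min(1*2^3,8)=8, bounds=[4,8]
  i=4: D_i=min(1*2^4,8)=8, bounds=[4,8]
  i=5: D_i=min(1*2^5,8)=8, bounds=[4,8]

Answer: [0,1] [1,2] [2,4] [4,8] [4,8] [4,8]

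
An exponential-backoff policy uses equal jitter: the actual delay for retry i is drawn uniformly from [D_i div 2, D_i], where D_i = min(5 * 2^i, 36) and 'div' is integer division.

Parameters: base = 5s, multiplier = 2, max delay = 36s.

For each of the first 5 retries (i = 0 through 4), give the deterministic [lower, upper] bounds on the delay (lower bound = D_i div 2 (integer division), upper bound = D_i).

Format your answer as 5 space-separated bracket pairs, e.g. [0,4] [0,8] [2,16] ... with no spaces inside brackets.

Answer: [2,5] [5,10] [10,20] [18,36] [18,36]

Derivation:
Computing bounds per retry:
  i=0: D_i=min(5*2^0,36)=5, bounds=[2,5]
  i=1: D_i=min(5*2^1,36)=10, bounds=[5,10]
  i=2: D_i=min(5*2^2,36)=20, bounds=[10,20]
  i=3: D_i=min(5*2^3,36)=36, bounds=[18,36]
  i=4: D_i=min(5*2^4,36)=36, bounds=[18,36]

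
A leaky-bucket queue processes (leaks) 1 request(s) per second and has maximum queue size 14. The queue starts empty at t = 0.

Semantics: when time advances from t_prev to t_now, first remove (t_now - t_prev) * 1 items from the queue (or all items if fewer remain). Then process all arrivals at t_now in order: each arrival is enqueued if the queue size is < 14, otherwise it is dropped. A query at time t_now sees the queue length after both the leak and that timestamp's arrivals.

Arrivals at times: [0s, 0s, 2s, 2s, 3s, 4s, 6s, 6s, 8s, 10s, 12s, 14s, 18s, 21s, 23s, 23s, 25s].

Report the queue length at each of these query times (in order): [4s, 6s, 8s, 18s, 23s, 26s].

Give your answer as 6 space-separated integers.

Answer: 2 2 1 1 2 0

Derivation:
Queue lengths at query times:
  query t=4s: backlog = 2
  query t=6s: backlog = 2
  query t=8s: backlog = 1
  query t=18s: backlog = 1
  query t=23s: backlog = 2
  query t=26s: backlog = 0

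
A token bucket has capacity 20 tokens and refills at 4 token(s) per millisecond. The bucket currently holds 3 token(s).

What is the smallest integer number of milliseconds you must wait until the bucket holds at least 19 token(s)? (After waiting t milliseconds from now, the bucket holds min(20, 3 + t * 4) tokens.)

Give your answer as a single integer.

Answer: 4

Derivation:
Need 3 + t * 4 >= 19, so t >= 16/4.
Smallest integer t = ceil(16/4) = 4.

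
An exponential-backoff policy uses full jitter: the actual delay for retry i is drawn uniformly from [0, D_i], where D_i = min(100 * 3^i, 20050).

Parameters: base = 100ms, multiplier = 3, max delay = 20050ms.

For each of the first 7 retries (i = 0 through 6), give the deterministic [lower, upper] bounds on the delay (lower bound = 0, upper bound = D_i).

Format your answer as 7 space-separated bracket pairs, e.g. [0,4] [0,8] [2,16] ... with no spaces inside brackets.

Answer: [0,100] [0,300] [0,900] [0,2700] [0,8100] [0,20050] [0,20050]

Derivation:
Computing bounds per retry:
  i=0: D_i=min(100*3^0,20050)=100, bounds=[0,100]
  i=1: D_i=min(100*3^1,20050)=300, bounds=[0,300]
  i=2: D_i=min(100*3^2,20050)=900, bounds=[0,900]
  i=3: D_i=min(100*3^3,20050)=2700, bounds=[0,2700]
  i=4: D_i=min(100*3^4,20050)=8100, bounds=[0,8100]
  i=5: D_i=min(100*3^5,20050)=20050, bounds=[0,20050]
  i=6: D_i=min(100*3^6,20050)=20050, bounds=[0,20050]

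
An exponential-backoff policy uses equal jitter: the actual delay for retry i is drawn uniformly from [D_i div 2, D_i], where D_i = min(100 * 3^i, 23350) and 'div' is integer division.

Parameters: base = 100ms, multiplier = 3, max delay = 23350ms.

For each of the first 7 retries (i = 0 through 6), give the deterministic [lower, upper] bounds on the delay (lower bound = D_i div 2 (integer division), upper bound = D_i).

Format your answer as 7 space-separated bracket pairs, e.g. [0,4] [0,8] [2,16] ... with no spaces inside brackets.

Computing bounds per retry:
  i=0: D_i=min(100*3^0,23350)=100, bounds=[50,100]
  i=1: D_i=min(100*3^1,23350)=300, bounds=[150,300]
  i=2: D_i=min(100*3^2,23350)=900, bounds=[450,900]
  i=3: D_i=min(100*3^3,23350)=2700, bounds=[1350,2700]
  i=4: D_i=min(100*3^4,23350)=8100, bounds=[4050,8100]
  i=5: D_i=min(100*3^5,23350)=23350, bounds=[11675,23350]
  i=6: D_i=min(100*3^6,23350)=23350, bounds=[11675,23350]

Answer: [50,100] [150,300] [450,900] [1350,2700] [4050,8100] [11675,23350] [11675,23350]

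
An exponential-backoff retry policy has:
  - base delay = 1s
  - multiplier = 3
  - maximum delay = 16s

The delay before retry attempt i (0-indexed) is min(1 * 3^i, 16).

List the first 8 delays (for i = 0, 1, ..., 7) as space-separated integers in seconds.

Answer: 1 3 9 16 16 16 16 16

Derivation:
Computing each delay:
  i=0: min(1*3^0, 16) = 1
  i=1: min(1*3^1, 16) = 3
  i=2: min(1*3^2, 16) = 9
  i=3: min(1*3^3, 16) = 16
  i=4: min(1*3^4, 16) = 16
  i=5: min(1*3^5, 16) = 16
  i=6: min(1*3^6, 16) = 16
  i=7: min(1*3^7, 16) = 16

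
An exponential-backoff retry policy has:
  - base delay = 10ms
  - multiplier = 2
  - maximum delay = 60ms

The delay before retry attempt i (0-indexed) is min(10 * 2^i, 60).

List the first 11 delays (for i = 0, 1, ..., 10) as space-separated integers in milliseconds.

Answer: 10 20 40 60 60 60 60 60 60 60 60

Derivation:
Computing each delay:
  i=0: min(10*2^0, 60) = 10
  i=1: min(10*2^1, 60) = 20
  i=2: min(10*2^2, 60) = 40
  i=3: min(10*2^3, 60) = 60
  i=4: min(10*2^4, 60) = 60
  i=5: min(10*2^5, 60) = 60
  i=6: min(10*2^6, 60) = 60
  i=7: min(10*2^7, 60) = 60
  i=8: min(10*2^8, 60) = 60
  i=9: min(10*2^9, 60) = 60
  i=10: min(10*2^10, 60) = 60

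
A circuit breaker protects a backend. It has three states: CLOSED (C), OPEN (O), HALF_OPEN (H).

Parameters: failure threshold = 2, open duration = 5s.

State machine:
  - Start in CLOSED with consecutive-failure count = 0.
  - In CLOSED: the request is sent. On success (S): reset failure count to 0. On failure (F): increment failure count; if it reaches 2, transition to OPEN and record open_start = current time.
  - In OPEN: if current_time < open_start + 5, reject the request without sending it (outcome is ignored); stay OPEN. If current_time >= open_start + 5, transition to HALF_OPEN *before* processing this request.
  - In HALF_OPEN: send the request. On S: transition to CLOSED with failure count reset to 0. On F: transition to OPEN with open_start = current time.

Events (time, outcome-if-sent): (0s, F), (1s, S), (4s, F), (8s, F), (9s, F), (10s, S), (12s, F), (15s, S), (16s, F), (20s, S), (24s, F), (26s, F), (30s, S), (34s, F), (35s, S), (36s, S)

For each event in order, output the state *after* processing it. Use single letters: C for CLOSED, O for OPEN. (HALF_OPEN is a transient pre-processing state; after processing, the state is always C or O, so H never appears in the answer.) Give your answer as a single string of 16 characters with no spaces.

State after each event:
  event#1 t=0s outcome=F: state=CLOSED
  event#2 t=1s outcome=S: state=CLOSED
  event#3 t=4s outcome=F: state=CLOSED
  event#4 t=8s outcome=F: state=OPEN
  event#5 t=9s outcome=F: state=OPEN
  event#6 t=10s outcome=S: state=OPEN
  event#7 t=12s outcome=F: state=OPEN
  event#8 t=15s outcome=S: state=CLOSED
  event#9 t=16s outcome=F: state=CLOSED
  event#10 t=20s outcome=S: state=CLOSED
  event#11 t=24s outcome=F: state=CLOSED
  event#12 t=26s outcome=F: state=OPEN
  event#13 t=30s outcome=S: state=OPEN
  event#14 t=34s outcome=F: state=OPEN
  event#15 t=35s outcome=S: state=OPEN
  event#16 t=36s outcome=S: state=OPEN

Answer: CCCOOOOCCCCOOOOO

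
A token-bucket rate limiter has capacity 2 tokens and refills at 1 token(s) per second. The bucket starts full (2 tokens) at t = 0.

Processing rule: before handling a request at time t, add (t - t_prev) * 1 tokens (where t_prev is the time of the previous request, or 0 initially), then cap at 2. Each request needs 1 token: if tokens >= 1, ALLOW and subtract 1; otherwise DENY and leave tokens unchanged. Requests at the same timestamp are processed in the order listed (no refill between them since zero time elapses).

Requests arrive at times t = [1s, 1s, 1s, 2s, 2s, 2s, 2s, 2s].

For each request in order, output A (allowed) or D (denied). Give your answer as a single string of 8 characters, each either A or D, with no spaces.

Answer: AADADDDD

Derivation:
Simulating step by step:
  req#1 t=1s: ALLOW
  req#2 t=1s: ALLOW
  req#3 t=1s: DENY
  req#4 t=2s: ALLOW
  req#5 t=2s: DENY
  req#6 t=2s: DENY
  req#7 t=2s: DENY
  req#8 t=2s: DENY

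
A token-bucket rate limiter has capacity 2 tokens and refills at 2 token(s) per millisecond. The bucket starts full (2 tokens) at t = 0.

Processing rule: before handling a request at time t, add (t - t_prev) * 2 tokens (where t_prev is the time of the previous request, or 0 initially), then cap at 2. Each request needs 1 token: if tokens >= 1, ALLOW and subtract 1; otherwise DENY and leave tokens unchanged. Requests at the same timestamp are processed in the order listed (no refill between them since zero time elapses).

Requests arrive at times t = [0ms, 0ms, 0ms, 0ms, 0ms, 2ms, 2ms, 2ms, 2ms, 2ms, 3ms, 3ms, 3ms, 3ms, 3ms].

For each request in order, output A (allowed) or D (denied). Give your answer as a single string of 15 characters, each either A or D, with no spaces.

Answer: AADDDAADDDAADDD

Derivation:
Simulating step by step:
  req#1 t=0ms: ALLOW
  req#2 t=0ms: ALLOW
  req#3 t=0ms: DENY
  req#4 t=0ms: DENY
  req#5 t=0ms: DENY
  req#6 t=2ms: ALLOW
  req#7 t=2ms: ALLOW
  req#8 t=2ms: DENY
  req#9 t=2ms: DENY
  req#10 t=2ms: DENY
  req#11 t=3ms: ALLOW
  req#12 t=3ms: ALLOW
  req#13 t=3ms: DENY
  req#14 t=3ms: DENY
  req#15 t=3ms: DENY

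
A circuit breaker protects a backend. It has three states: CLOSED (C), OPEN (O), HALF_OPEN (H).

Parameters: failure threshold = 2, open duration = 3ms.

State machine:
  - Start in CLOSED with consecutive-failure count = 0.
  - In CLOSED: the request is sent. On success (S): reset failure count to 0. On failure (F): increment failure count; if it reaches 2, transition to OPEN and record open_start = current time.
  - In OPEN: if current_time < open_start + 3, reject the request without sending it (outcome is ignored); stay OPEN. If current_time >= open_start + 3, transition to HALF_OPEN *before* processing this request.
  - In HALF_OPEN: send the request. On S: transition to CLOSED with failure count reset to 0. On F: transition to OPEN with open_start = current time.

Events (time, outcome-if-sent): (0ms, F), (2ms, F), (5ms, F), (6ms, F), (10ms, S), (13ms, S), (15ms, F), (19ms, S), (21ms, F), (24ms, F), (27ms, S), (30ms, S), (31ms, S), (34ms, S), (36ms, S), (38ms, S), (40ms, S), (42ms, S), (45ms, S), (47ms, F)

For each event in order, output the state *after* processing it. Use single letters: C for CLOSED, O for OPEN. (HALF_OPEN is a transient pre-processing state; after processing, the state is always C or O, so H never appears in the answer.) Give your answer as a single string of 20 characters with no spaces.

State after each event:
  event#1 t=0ms outcome=F: state=CLOSED
  event#2 t=2ms outcome=F: state=OPEN
  event#3 t=5ms outcome=F: state=OPEN
  event#4 t=6ms outcome=F: state=OPEN
  event#5 t=10ms outcome=S: state=CLOSED
  event#6 t=13ms outcome=S: state=CLOSED
  event#7 t=15ms outcome=F: state=CLOSED
  event#8 t=19ms outcome=S: state=CLOSED
  event#9 t=21ms outcome=F: state=CLOSED
  event#10 t=24ms outcome=F: state=OPEN
  event#11 t=27ms outcome=S: state=CLOSED
  event#12 t=30ms outcome=S: state=CLOSED
  event#13 t=31ms outcome=S: state=CLOSED
  event#14 t=34ms outcome=S: state=CLOSED
  event#15 t=36ms outcome=S: state=CLOSED
  event#16 t=38ms outcome=S: state=CLOSED
  event#17 t=40ms outcome=S: state=CLOSED
  event#18 t=42ms outcome=S: state=CLOSED
  event#19 t=45ms outcome=S: state=CLOSED
  event#20 t=47ms outcome=F: state=CLOSED

Answer: COOOCCCCCOCCCCCCCCCC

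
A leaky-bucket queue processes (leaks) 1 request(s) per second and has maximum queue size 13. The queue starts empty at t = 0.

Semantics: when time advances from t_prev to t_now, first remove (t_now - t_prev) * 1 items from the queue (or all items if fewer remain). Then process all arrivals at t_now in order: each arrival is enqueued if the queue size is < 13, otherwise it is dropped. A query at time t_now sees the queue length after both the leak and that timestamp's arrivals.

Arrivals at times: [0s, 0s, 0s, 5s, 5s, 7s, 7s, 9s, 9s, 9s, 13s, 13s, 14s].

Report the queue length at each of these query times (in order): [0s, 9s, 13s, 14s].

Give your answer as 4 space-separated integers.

Answer: 3 3 2 2

Derivation:
Queue lengths at query times:
  query t=0s: backlog = 3
  query t=9s: backlog = 3
  query t=13s: backlog = 2
  query t=14s: backlog = 2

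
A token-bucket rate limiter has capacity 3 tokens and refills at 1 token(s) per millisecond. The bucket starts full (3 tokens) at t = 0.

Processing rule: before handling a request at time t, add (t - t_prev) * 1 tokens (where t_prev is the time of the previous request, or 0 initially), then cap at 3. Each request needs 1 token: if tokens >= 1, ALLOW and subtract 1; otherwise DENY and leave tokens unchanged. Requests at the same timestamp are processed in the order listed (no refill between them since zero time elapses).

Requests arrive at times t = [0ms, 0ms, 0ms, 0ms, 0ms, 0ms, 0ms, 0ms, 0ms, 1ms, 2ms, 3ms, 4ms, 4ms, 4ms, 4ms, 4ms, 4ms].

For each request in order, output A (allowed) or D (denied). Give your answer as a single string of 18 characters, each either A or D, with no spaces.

Answer: AAADDDDDDAAAADDDDD

Derivation:
Simulating step by step:
  req#1 t=0ms: ALLOW
  req#2 t=0ms: ALLOW
  req#3 t=0ms: ALLOW
  req#4 t=0ms: DENY
  req#5 t=0ms: DENY
  req#6 t=0ms: DENY
  req#7 t=0ms: DENY
  req#8 t=0ms: DENY
  req#9 t=0ms: DENY
  req#10 t=1ms: ALLOW
  req#11 t=2ms: ALLOW
  req#12 t=3ms: ALLOW
  req#13 t=4ms: ALLOW
  req#14 t=4ms: DENY
  req#15 t=4ms: DENY
  req#16 t=4ms: DENY
  req#17 t=4ms: DENY
  req#18 t=4ms: DENY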